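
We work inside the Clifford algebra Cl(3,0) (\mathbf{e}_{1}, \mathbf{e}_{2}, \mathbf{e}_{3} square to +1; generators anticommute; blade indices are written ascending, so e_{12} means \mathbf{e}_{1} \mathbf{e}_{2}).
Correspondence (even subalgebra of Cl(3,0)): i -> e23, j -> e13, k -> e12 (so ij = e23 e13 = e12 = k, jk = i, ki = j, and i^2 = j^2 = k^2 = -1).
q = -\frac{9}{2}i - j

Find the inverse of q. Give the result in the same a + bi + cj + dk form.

In blades: q = -e_{13} - \frac{9}{2} e_{23}.
With qbar = e_{13} + \frac{9}{2} e_{23} (scalar fixed, mapped units negated), q qbar = \frac{85}{4} (the sum of squared coefficients), so q^-1 = qbar / (\frac{85}{4}) = \frac{4}{85} e_{13} + \frac{18}{85} e_{23}; translating back:
Answer: \frac{18}{85}i + \frac{4}{85}j


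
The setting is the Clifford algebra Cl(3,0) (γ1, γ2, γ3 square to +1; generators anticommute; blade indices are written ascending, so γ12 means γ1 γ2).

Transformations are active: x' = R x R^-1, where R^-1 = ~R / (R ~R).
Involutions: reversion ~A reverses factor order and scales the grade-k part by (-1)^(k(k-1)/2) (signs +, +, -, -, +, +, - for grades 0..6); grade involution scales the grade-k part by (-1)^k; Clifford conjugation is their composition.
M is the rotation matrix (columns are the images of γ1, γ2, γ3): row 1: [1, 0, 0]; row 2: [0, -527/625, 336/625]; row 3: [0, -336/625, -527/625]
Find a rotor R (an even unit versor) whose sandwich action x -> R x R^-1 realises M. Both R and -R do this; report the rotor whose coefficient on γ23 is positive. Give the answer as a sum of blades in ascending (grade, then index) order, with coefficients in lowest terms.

Method: write R = a + b12*γ12 + b13*γ13 + b23*γ23 with a^2 + b12^2 + b13^2 + b23^2 = 1 (so R^-1 = ~R). Expanding the columns R e_j ~R gives tr M = 4a^2 - 1 and, from the antisymmetric part, M21 - M12 = -4a*b12, M13 - M31 = 4a*b13, M32 - M23 = -4a*b23.
Here tr M = -429/625, so a^2 = (1 + tr M)/4 = 49/625 and a = ±7/25. Taking a = 7/25: M21 - M12 = 0, M13 - M31 = 0, M32 - M23 = -672/625, giving b12 = 0, b13 = 0, b23 = 24/25, i.e. R = 7/25 + 24/25*γ23.
Its γ23 coefficient is already positive.
Answer: 7/25 + 24/25*γ23. Uniqueness: Spin(3) -> SO(3) maps R and -R to the same rotation of trace -429/625; fixing the sign of the γ23 coefficient removes the ambiguity.


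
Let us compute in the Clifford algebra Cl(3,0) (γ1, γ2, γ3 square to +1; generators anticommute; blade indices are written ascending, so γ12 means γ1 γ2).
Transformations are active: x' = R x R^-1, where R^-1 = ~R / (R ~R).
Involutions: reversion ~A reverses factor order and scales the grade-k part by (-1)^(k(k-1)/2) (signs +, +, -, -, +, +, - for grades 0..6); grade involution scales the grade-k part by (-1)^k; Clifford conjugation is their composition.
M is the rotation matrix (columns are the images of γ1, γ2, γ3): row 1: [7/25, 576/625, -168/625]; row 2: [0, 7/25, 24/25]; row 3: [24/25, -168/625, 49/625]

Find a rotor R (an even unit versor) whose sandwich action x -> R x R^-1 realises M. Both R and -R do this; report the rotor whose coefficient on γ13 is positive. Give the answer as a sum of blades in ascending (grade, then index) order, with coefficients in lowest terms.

Method: write R = a + b12*γ12 + b13*γ13 + b23*γ23 with a^2 + b12^2 + b13^2 + b23^2 = 1 (so R^-1 = ~R). Expanding the columns R e_j ~R gives tr M = 4a^2 - 1 and, from the antisymmetric part, M21 - M12 = -4a*b12, M13 - M31 = 4a*b13, M32 - M23 = -4a*b23.
Here tr M = 399/625, so a^2 = (1 + tr M)/4 = 256/625 and a = ±16/25. Taking a = 16/25: M21 - M12 = -576/625, M13 - M31 = -768/625, M32 - M23 = -768/625, giving b12 = 9/25, b13 = -12/25, b23 = 12/25, i.e. R = 16/25 + 9/25*γ12 - 12/25*γ13 + 12/25*γ23.
Its γ13 coefficient is negative, so report the other preimage -R.
Answer: -16/25 - 9/25*γ12 + 12/25*γ13 - 12/25*γ23. Note: both R and -R realise this M (trace 399/625); the covering map identifies them, and the γ13-coefficient sign is the tie-breaker.


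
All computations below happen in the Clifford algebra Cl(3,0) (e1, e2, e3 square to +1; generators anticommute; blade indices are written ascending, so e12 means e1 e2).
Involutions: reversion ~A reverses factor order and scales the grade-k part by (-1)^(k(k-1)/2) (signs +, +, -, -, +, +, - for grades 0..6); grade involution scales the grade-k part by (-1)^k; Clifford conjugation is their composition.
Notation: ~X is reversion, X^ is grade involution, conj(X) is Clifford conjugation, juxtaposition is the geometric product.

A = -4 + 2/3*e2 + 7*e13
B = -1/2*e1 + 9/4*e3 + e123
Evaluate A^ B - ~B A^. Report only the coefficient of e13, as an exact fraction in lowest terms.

first term: 71/4*e1 + 7*e2 - 11/2*e3 - 1/3*e12 + 2/3*e13 - 3/2*e23 - 4*e123
second term: -55/4*e1 - 7*e2 - 25/2*e3 + 1/3*e12 - 2/3*e13 + 3/2*e23 + 4*e123
Answer: 4/3


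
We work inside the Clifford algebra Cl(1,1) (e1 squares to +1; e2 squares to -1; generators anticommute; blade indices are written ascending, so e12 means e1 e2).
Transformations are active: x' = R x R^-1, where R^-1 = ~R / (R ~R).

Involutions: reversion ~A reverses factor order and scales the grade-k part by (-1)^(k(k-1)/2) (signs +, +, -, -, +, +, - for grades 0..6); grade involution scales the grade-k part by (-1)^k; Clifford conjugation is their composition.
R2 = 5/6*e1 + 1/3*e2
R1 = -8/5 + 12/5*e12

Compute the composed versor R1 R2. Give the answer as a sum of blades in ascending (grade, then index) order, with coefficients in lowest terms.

Distribute over the terms of R1 (each basis-blade product reordered to ascending indices, repeated generators contracted through their squares):
(-8/5) R2 = -4/3*e1 - 8/15*e2
(12/5*e12) R2 = -4/5*e1 - 2*e2
Summing the partial products and collecting blades:
Answer: -32/15*e1 - 38/15*e2


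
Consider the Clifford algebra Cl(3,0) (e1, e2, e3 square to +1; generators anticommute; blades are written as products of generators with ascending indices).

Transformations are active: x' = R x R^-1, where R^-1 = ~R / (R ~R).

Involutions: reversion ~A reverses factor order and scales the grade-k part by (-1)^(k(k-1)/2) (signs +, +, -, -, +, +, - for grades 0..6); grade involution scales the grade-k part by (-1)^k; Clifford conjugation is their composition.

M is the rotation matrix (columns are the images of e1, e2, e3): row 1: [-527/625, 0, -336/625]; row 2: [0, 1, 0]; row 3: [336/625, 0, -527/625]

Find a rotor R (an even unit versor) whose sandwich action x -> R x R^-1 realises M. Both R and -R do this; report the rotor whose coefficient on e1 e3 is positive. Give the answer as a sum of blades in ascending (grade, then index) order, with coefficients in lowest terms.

Method: write R = a + b12*e1 e2 + b13*e1 e3 + b23*e2 e3 with a^2 + b12^2 + b13^2 + b23^2 = 1 (so R^-1 = ~R). Expanding the columns R e_j ~R gives tr M = 4a^2 - 1 and, from the antisymmetric part, M21 - M12 = -4a*b12, M13 - M31 = 4a*b13, M32 - M23 = -4a*b23.
Here tr M = -429/625, so a^2 = (1 + tr M)/4 = 49/625 and a = ±7/25. Taking a = 7/25: M21 - M12 = 0, M13 - M31 = -672/625, M32 - M23 = 0, giving b12 = 0, b13 = -24/25, b23 = 0, i.e. R = 7/25 - 24/25*e1 e3.
Its e1 e3 coefficient is negative, so report the other preimage -R.
Answer: -7/25 + 24/25*e1 e3. Sheet selection: the two-to-one cover makes ±R indistinguishable at the matrix level (trace -429/625), so uniqueness comes from the required sign on e1 e3.


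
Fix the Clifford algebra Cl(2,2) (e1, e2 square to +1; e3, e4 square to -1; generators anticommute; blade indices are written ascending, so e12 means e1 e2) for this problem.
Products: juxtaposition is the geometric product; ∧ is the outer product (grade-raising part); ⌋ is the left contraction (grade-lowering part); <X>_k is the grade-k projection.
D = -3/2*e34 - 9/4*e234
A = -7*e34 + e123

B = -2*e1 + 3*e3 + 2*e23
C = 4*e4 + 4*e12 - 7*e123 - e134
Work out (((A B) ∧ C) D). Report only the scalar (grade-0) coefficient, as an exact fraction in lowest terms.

step 1: 2*e1 - 21*e4 - 3*e12 - 2*e23 - 14*e24 + 14*e134
step 2: 8*e14 - 96*e124 - 8*e234 - 147*e1234
step 3: -18 - 1323/4*e1 - 12*e2 - 441/2*e12 - 228*e13 + 162*e123
Answer: -18


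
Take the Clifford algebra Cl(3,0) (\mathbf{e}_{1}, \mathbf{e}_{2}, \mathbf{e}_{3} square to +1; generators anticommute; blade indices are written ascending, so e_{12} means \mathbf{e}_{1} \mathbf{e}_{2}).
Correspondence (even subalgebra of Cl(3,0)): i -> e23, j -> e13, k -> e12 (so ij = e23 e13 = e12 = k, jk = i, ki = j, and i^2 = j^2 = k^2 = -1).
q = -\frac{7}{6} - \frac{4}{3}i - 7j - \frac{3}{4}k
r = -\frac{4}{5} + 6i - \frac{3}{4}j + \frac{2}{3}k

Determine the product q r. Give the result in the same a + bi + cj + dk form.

In blades: q = -\frac{7}{6} - \frac{3}{4} e_{12} - 7 e_{13} - \frac{4}{3} e_{23}, r = -\frac{4}{5} + \frac{2}{3} e_{12} - \frac{3}{4} e_{13} + 6 e_{23}.
Distribute q over r term by term (generator squares from the signature, products reordered to ascending indices): (-\frac{7}{6})*r = \frac{14}{15} - \frac{7}{9} e_{12} + \frac{7}{8} e_{13} - 7 e_{23}; (-\frac{3}{4} e_{12})*r = \frac{1}{2} + \frac{3}{5} e_{12} - \frac{9}{2} e_{13} - \frac{9}{16} e_{23}; (-7 e_{13})*r = -\frac{21}{4} + 42 e_{12} + \frac{28}{5} e_{13} - \frac{14}{3} e_{23}; (-\frac{4}{3} e_{23})*r = 8 + e_{12} + \frac{8}{9} e_{13} + \frac{16}{15} e_{23}.
Sum: \frac{251}{60} + \frac{1927}{45} e_{12} + \frac{1031}{360} e_{13} - \frac{893}{80} e_{23}; translating back through the correspondence:
Answer: \frac{251}{60} - \frac{893}{80}i + \frac{1031}{360}j + \frac{1927}{45}k


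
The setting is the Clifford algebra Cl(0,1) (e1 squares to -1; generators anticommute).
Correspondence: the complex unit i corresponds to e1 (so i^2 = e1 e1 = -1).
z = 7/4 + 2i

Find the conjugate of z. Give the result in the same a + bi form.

In blades: z = 7/4 + 2*e1.
Conjugation here is Clifford conjugation: the scalar is fixed and the grade-1 and grade-2 blades all flip sign, giving 7/4 - 2*e1; translating back:
Answer: 7/4 - 2i


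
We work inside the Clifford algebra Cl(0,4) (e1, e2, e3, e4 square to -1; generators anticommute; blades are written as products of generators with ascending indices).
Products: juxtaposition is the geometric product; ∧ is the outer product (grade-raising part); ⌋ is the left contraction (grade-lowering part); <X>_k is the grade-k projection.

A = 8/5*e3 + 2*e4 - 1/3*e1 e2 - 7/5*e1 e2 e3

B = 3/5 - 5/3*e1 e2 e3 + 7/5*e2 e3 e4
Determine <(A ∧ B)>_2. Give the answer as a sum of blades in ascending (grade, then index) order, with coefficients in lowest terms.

step 1: 24/25*e3 + 6/5*e4 - 1/5*e1 e2 - 21/25*e1 e2 e3 + 10/3*e1 e2 e3 e4
step 2: -1/5*e1 e2
Answer: -1/5*e1 e2


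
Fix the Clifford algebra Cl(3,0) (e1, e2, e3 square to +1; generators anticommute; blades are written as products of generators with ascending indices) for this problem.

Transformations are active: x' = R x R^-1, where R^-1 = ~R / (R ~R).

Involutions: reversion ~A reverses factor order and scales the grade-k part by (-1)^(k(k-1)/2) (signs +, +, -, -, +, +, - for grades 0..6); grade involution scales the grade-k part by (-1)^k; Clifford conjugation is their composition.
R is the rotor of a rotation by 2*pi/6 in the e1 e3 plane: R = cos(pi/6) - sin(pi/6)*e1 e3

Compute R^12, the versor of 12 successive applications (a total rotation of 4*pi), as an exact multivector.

Because a rotor carries half the rotation angle, composing 12 copies of this e1 e3-plane rotor multiplies the phase: 12*(pi/6) = 2*pi, hence R^12 = cos(2*pi) - sin(2*pi)*e1 e3.
cos(2*pi) = 1 and sin(2*pi) = 0, so R^12 = 1. The total rotation 4*pi is 2 full turns, so every vector returns to itself, yet the rotor is +1, back on the identity sheet (an even number of 2*pi turns).
Answer: 1


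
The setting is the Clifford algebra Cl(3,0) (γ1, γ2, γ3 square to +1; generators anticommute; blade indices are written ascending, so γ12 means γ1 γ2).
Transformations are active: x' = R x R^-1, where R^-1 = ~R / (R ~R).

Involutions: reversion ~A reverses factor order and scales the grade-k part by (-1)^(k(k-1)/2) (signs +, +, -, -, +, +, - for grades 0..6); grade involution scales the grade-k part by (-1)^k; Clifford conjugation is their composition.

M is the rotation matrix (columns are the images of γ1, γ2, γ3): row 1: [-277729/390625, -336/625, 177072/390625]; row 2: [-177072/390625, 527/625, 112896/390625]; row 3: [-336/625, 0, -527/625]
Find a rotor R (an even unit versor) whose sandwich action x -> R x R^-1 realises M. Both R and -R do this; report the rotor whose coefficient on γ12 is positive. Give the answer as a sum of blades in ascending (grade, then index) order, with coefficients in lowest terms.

Method: write R = a + b12*γ12 + b13*γ13 + b23*γ23 with a^2 + b12^2 + b13^2 + b23^2 = 1 (so R^-1 = ~R). Expanding the columns R e_j ~R gives tr M = 4a^2 - 1 and, from the antisymmetric part, M21 - M12 = -4a*b12, M13 - M31 = 4a*b13, M32 - M23 = -4a*b23.
Here tr M = -277729/390625, so a^2 = (1 + tr M)/4 = 28224/390625 and a = ±168/625. Taking a = 168/625: M21 - M12 = 32928/390625, M13 - M31 = 387072/390625, M32 - M23 = -112896/390625, giving b12 = -49/625, b13 = 576/625, b23 = 168/625, i.e. R = 168/625 - 49/625*γ12 + 576/625*γ13 + 168/625*γ23.
Its γ12 coefficient is negative, so report the other preimage -R.
Answer: -168/625 + 49/625*γ12 - 576/625*γ13 - 168/625*γ23. Note: both R and -R realise this M (trace -277729/390625); the covering map identifies them, and the γ12-coefficient sign is the tie-breaker.


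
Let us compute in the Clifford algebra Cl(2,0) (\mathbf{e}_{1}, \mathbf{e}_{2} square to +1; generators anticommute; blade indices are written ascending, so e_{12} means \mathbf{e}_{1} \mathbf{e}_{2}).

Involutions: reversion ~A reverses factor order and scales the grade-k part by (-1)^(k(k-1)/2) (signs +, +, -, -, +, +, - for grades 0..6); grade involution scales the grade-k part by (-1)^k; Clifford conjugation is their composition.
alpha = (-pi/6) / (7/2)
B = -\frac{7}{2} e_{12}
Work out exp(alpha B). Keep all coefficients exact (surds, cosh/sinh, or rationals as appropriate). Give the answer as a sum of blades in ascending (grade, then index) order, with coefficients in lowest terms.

B^2 = (-\frac{7}{2})^2*(e_{12})^2 = \frac{49}{4}*(-1) = -\frac{49}{4} (a basis 2-blade squares to minus the product of its generators' squares).
B^2 = -\frac{49}{4} — the series telescopes trigonometrically here: l = \frac{7}{2}, alpha*l = - \frac{\pi}{6}, so exp(alpha B) = cos(- \frac{\pi}{6}) + (sin(- \frac{\pi}{6})/(\frac{7}{2}))*B = \frac{\sqrt{3}}{2} + (- \frac{1}{7})*B.
Answer: \frac{\sqrt{3}}{2} + \frac{1}{2} e_{12}


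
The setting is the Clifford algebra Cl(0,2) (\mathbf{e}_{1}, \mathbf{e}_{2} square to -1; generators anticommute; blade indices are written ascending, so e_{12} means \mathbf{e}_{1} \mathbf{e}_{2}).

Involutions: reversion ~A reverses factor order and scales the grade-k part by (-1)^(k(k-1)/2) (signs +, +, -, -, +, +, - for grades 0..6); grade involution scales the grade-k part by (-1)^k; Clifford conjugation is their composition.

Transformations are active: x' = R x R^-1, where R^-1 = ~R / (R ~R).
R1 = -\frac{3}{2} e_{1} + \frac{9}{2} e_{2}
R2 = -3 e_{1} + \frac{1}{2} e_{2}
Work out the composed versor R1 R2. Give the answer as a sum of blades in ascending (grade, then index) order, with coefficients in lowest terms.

Distribute over the terms of R1 (each basis-blade product reordered to ascending indices, repeated generators contracted through their squares):
(-\frac{3}{2} e_{1}) R2 = -\frac{9}{2} - \frac{3}{4} e_{12}
(\frac{9}{2} e_{2}) R2 = -\frac{9}{4} + \frac{27}{2} e_{12}
Summing the partial products and collecting blades:
Answer: -\frac{27}{4} + \frac{51}{4} e_{12}


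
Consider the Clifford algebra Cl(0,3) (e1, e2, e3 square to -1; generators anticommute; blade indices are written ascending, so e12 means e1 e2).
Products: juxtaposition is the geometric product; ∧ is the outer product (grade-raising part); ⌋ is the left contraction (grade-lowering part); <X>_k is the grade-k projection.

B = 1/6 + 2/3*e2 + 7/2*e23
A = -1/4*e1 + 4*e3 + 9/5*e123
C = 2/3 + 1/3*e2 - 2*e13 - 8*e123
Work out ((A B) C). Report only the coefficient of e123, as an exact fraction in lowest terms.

step 1: -761/120*e1 + 14*e2 + 2/3*e3 - 1/6*e12 + 6/5*e13 - 8/3*e23 - 23/40*e123
step 2: 7/3 - 4831/180*e1 + 53/60*e2 - 2603/180*e3 - 89/40*e12 - 13367/120*e13 - 262/5*e23 + 1633/60*e123
Answer: 1633/60


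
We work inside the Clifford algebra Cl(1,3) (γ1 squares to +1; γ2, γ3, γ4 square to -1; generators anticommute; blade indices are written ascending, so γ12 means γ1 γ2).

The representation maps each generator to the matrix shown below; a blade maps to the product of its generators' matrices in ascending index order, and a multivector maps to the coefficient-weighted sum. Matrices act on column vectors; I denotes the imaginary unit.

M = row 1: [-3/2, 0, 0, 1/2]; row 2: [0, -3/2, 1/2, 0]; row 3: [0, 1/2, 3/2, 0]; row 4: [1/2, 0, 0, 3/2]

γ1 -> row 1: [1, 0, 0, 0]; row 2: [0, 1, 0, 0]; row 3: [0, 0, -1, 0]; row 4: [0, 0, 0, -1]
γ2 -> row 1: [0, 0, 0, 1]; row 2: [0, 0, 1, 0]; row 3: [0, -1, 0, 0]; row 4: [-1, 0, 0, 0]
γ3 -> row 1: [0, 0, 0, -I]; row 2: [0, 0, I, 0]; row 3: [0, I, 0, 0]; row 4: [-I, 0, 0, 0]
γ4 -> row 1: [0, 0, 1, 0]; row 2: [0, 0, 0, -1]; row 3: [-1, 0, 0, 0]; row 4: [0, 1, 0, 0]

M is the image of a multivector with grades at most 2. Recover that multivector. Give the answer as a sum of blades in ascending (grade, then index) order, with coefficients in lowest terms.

Method: the blade images are trace-orthogonal — tr(rho(e_A) rho(e_B)^-1) = 4 if A = B and 0 otherwise — and rho(e_A)^-1 = (e_A)^2 * rho(e_A) with (e_A)^2 = +1 or -1, so the coefficient of e_A in the preimage is (e_A)^2 * tr(M rho(e_A))/4.
Nonzero projections over blades of grade <= 2: γ1: (γ1)^2 = +1, tr(M rho(γ1)) = -6, coefficient -3/2; γ12: (γ12)^2 = +1, tr(M rho(γ12)) = 2, coefficient 1/2. Every other blade of grade <= 2 projects to 0.
Answer: -3/2*γ1 + 1/2*γ12


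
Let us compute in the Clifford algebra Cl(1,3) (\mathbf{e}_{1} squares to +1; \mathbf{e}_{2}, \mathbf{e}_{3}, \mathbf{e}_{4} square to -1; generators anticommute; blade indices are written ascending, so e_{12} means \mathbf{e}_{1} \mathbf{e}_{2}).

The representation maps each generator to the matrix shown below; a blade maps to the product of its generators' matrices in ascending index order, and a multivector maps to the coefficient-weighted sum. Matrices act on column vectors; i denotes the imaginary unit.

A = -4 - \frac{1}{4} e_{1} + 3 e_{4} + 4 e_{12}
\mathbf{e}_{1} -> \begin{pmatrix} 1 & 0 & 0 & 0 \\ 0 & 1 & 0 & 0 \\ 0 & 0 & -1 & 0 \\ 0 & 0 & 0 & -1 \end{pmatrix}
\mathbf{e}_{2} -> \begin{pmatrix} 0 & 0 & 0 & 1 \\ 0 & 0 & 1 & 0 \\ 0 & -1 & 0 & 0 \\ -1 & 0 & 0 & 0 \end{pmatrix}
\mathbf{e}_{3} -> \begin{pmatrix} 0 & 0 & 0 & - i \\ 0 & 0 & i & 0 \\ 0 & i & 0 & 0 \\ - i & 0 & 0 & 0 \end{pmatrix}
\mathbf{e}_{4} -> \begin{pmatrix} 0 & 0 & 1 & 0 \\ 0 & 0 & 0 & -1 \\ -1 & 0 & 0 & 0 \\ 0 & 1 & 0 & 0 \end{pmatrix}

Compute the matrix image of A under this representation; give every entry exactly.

Bivector images (products of the table entries): rho(e_{12}) = rho(\mathbf{e}_{1})rho(\mathbf{e}_{2}) = \begin{pmatrix} 0 & 0 & 0 & 1 \\ 0 & 0 & 1 & 0 \\ 0 & 1 & 0 & 0 \\ 1 & 0 & 0 & 0 \end{pmatrix}.
M = (-4)*1 + (-\frac{1}{4})*rho(e_{1}) + (3)*rho(e_{4}) + (4)*rho(e_{12}), summed entrywise (1 is the identity matrix):
Answer: \begin{pmatrix} - \frac{17}{4} & 0 & 3 & 4 \\ 0 & - \frac{17}{4} & 4 & -3 \\ -3 & 4 & - \frac{15}{4} & 0 \\ 4 & 3 & 0 & - \frac{15}{4} \end{pmatrix}


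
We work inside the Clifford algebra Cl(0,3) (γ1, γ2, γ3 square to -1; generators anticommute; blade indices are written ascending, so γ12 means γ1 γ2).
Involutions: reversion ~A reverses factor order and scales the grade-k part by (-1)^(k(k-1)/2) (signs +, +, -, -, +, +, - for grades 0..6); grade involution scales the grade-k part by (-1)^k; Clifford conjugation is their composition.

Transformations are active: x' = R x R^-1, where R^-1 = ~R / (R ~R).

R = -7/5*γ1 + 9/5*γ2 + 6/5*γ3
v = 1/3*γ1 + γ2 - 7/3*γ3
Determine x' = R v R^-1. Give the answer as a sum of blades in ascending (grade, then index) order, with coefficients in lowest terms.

~R = -7/5*γ1 + 9/5*γ2 + 6/5*γ3, and R ~R = -166/25, so R^-1 = ~R / (-166/25).
R v = 22/15 - 2*γ12 + 43/15*γ13 - 27/5*γ23
Answer: 71/249*γ1 - 149/83*γ2 + 449/249*γ3


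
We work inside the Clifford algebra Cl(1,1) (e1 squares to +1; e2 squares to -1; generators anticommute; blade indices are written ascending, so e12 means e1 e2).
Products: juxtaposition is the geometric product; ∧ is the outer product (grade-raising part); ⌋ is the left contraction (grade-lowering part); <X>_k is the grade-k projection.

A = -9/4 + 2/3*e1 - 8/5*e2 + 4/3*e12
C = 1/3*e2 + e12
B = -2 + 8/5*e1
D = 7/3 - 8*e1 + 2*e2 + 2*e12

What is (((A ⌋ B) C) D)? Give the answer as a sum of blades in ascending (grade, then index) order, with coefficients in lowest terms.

step 1: 167/30 - 18/5*e1
step 2: -157/90*e2 + 131/30*e12
step 3: 110/9 - 110/9*e1 + 8333/270*e2 - 113/30*e12
Answer: 110/9 - 110/9*e1 + 8333/270*e2 - 113/30*e12


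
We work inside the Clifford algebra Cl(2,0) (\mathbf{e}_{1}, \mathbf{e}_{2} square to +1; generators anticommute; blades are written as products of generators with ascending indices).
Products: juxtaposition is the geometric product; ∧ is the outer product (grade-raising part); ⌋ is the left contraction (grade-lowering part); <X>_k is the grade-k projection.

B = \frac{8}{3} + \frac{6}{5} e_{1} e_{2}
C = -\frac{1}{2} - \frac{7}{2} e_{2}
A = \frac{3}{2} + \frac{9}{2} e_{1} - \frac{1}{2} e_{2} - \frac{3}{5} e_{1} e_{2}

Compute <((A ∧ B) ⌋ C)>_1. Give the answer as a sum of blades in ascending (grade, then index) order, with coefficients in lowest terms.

step 1: 4 + 12 e_{1} - \frac{4}{3} e_{2} + \frac{1}{5} e_{1} e_{2}
step 2: \frac{8}{3} - 14 e_{2}
step 3: -14 e_{2}
Answer: -14 e_{2}


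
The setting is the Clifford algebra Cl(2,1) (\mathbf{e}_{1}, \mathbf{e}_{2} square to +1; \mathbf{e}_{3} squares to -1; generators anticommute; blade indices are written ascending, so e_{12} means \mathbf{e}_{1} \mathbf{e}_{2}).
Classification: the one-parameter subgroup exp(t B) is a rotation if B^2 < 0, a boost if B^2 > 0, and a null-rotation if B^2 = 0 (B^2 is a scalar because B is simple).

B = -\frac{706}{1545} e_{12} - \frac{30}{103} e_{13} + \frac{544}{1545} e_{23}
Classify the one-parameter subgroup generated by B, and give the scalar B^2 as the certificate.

B^2 term by term: the squares give (-\frac{706}{1545})^2*(e_{12})^2 + (-\frac{30}{103})^2*(e_{13})^2 + (\frac{544}{1545})^2*(e_{23})^2 = \frac{498436}{2387025}*(-1) + \frac{900}{10609}*(+1) + \frac{295936}{2387025}*(+1) = 0 (each basis 2-blade squares to minus the product of its generators' squares); cross terms between blades sharing an index anticommute and cancel. So B^2 = 0.
Answer: null-rotation, certificate B^2 = 0. Certificate logic: 0 is a conjugation-invariant scalar, so its sign fixes rotation versus boost versus null-rotation outright.


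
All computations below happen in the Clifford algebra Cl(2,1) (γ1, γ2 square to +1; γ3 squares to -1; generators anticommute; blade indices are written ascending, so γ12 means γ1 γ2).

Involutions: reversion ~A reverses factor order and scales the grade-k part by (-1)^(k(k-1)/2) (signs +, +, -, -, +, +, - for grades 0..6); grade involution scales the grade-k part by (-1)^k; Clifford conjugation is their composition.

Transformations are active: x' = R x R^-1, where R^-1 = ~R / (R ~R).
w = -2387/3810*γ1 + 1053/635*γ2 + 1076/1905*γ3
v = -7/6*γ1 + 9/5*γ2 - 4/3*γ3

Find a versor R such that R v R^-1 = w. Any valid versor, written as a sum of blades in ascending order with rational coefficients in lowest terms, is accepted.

Take R = v + w = -3416/1905*γ1 + 2196/635*γ2 - 488/635*γ3. Because q(v) = q(w) = 847/300, conjugation by R sends v exactly to w.
Answer: -3416/1905*γ1 + 2196/635*γ2 - 488/635*γ3


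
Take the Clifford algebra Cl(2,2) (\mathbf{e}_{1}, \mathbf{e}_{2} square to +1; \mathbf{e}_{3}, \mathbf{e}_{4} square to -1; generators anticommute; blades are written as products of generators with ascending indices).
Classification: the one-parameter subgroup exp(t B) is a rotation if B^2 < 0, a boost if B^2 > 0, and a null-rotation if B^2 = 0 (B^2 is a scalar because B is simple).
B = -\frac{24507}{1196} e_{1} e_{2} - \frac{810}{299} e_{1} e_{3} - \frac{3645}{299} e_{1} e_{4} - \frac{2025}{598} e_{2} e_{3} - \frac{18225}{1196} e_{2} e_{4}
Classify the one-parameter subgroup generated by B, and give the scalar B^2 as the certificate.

B^2 term by term: the squares give (-\frac{24507}{1196})^2*(e_{1} e_{2})^2 + (-\frac{810}{299})^2*(e_{1} e_{3})^2 + (-\frac{3645}{299})^2*(e_{1} e_{4})^2 + (-\frac{2025}{598})^2*(e_{2} e_{3})^2 + (-\frac{18225}{1196})^2*(e_{2} e_{4})^2 = \frac{600593049}{1430416}*(-1) + \frac{656100}{89401}*(+1) + \frac{13286025}{89401}*(+1) + \frac{4100625}{357604}*(+1) + \frac{332150625}{1430416}*(+1) = -\frac{81}{4} (each basis 2-blade squares to minus the product of its generators' squares); cross terms between blades sharing an index anticommute and cancel; the commuting (index-disjoint) pairs give grade-4 terms 2*c*c'*(blade product), which cancel blade by blade — e_{1} e_{2} e_{3} e_{4}: -\frac{7381125}{89401} + \frac{7381125}{89401} = 0 — confirming B is simple. So B^2 = -\frac{81}{4}.
Answer: rotation, certificate B^2 = -\frac{81}{4}. The scalar -\frac{81}{4} is the complete invariant here: its sign names the subgroup type.


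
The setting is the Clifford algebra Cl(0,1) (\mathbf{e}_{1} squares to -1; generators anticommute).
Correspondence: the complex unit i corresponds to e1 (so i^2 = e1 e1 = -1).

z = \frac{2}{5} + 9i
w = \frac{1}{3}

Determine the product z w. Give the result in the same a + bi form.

In blades: z = \frac{2}{5} + 9 e_{1}, w = \frac{1}{3}.
Distribute z over w term by term (generator squares from the signature, products reordered to ascending indices): (\frac{2}{5})*w = \frac{2}{15}; (9 e_{1})*w = 3 e_{1}.
Sum: \frac{2}{15} + 3 e_{1}; translating back through the correspondence:
Answer: \frac{2}{15} + 3i


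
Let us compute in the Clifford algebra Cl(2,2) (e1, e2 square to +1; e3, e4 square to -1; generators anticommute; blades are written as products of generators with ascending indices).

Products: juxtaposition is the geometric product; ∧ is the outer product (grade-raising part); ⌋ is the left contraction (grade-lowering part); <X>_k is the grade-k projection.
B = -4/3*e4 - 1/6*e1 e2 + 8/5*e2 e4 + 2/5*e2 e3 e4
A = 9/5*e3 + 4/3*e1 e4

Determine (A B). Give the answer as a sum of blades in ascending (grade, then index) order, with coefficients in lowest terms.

step 1: 16/9*e1 + 32/15*e1 e2 + 112/225*e2 e4 - 12/5*e3 e4 - 5/6*e1 e2 e3 - 72/25*e2 e3 e4
Answer: 16/9*e1 + 32/15*e1 e2 + 112/225*e2 e4 - 12/5*e3 e4 - 5/6*e1 e2 e3 - 72/25*e2 e3 e4


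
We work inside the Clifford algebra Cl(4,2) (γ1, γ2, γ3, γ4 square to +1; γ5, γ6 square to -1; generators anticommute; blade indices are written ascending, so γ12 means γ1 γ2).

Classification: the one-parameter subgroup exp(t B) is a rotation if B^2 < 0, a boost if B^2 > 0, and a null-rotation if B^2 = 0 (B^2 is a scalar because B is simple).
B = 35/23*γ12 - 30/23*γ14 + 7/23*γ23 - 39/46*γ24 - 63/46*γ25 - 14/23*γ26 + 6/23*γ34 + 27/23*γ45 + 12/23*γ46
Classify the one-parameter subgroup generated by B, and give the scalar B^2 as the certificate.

B^2 term by term: the squares give (35/23)^2*(γ12)^2 + (-30/23)^2*(γ14)^2 + (7/23)^2*(γ23)^2 + (-39/46)^2*(γ24)^2 + (-63/46)^2*(γ25)^2 + (-14/23)^2*(γ26)^2 + (6/23)^2*(γ34)^2 + (27/23)^2*(γ45)^2 + (12/23)^2*(γ46)^2 = 1225/529*(-1) + 900/529*(-1) + 49/529*(-1) + 1521/2116*(-1) + 3969/2116*(+1) + 196/529*(+1) + 36/529*(-1) + 729/529*(+1) + 144/529*(+1) = -1 (each basis 2-blade squares to minus the product of its generators' squares); cross terms between blades sharing an index anticommute and cancel; the commuting (index-disjoint) pairs give grade-4 terms 2*c*c'*(blade product), which cancel blade by blade — γ1234: 420/529 - 420/529 = 0; γ1245: 1890/529 - 1890/529 = 0; γ1246: 840/529 - 840/529 = 0; γ2345: 378/529 - 378/529 = 0; γ2346: 168/529 - 168/529 = 0; γ2456: 756/529 - 756/529 = 0 — confirming B is simple. So B^2 = -1.
Answer: rotation, certificate B^2 = -1. Key observation: B^2 = -1 is a conjugation invariant, so its sign decides the class regardless of the surface form of B.


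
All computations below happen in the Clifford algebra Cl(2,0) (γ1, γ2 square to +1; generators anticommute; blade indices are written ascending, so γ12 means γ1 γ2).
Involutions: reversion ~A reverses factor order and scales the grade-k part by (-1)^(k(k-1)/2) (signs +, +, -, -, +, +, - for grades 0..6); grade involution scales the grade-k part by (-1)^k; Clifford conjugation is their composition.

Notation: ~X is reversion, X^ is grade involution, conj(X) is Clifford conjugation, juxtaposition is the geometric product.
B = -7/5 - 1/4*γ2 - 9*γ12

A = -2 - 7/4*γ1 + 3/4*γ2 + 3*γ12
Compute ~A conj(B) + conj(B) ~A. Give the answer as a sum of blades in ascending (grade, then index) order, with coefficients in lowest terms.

first term: 2399/80 - 101/20*γ1 - 173/10*γ2 - 1139/80*γ12
second term: 2399/80 + 199/20*γ1 + 71/5*γ2 - 1069/80*γ12
Answer: 2399/40 + 49/10*γ1 - 31/10*γ2 - 138/5*γ12


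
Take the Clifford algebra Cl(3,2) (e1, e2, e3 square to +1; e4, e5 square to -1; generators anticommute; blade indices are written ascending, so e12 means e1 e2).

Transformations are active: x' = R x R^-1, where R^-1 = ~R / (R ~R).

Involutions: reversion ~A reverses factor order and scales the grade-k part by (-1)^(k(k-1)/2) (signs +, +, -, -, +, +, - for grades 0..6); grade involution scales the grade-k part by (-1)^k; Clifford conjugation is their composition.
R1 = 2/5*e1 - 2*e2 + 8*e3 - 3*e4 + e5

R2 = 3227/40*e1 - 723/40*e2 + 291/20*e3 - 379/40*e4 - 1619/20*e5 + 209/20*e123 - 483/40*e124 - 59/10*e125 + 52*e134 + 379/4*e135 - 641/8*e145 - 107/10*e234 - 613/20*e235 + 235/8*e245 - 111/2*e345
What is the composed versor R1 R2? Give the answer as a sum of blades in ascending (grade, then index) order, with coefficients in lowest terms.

Distribute over the terms of R1 (each basis-blade product reordered to ascending indices, repeated generators contracted through their squares):
(2/5*e1) R2 = 3227/100 - 723/100*e12 + 291/50*e13 - 379/100*e14 - 1619/50*e15 + 209/50*e23 - 483/100*e24 - 59/25*e25 + 104/5*e34 + 379/10*e35 - 641/20*e45 - 107/25*e1234 - 613/50*e1235 + 47/4*e1245 - 111/5*e1345
(-2*e2) R2 = 723/20 + 3227/20*e12 + 209/10*e13 - 483/20*e14 - 59/5*e15 - 291/10*e23 + 379/20*e24 + 1619/10*e25 + 107/5*e34 + 613/10*e35 - 235/4*e45 + 104*e1234 + 379/2*e1235 - 641/4*e1245 + 111*e2345
(8*e3) R2 = 582/5 + 418/5*e12 - 3227/5*e13 - 416*e14 - 758*e15 + 723/5*e23 + 428/5*e24 + 1226/5*e25 - 379/5*e34 - 3238/5*e35 - 444*e45 - 483/5*e1234 - 236/5*e1235 + 641*e1345 - 235*e2345
(-3*e4) R2 = -1137/40 - 1449/40*e12 + 156*e13 + 9681/40*e14 + 1923/8*e15 - 321/10*e23 - 2169/40*e24 - 705/8*e25 + 873/20*e34 + 333/2*e35 + 4857/20*e45 + 627/20*e1234 + 177/10*e1245 - 1137/4*e1345 + 1839/20*e2345
(e5) R2 = 1619/20 + 59/10*e12 - 379/4*e13 + 641/8*e14 - 3227/40*e15 + 613/20*e23 - 235/8*e24 + 723/40*e25 + 111/2*e34 - 291/20*e35 + 379/40*e45 - 209/20*e1235 + 483/40*e1245 - 52*e1345 + 107/10*e2345
Summing the partial products and collecting blades:
Answer: 47469/200 + 41479/200*e12 - 55743/100*e13 - 12179/100*e14 - 16062/25*e15 + 11823/100*e23 + 403/25*e24 + 33469/100*e25 + 1311/20*e34 - 7929/20*e35 - 11299/40*e45 + 3447/100*e1234 + 11959/100*e1235 - 4749/40*e1245 + 5651/20*e1345 - 427/20*e2345


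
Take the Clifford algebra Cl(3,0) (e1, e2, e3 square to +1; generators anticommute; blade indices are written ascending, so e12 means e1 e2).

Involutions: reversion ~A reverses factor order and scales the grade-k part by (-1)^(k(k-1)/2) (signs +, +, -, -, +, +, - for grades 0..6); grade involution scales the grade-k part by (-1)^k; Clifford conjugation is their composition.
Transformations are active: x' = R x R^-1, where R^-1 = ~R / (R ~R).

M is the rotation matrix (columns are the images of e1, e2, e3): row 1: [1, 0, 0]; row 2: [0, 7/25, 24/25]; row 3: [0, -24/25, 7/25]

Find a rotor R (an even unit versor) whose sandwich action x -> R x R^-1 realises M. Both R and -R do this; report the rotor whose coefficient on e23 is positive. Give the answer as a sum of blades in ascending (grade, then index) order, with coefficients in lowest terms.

Method: write R = a + b12*e12 + b13*e13 + b23*e23 with a^2 + b12^2 + b13^2 + b23^2 = 1 (so R^-1 = ~R). Expanding the columns R e_j ~R gives tr M = 4a^2 - 1 and, from the antisymmetric part, M21 - M12 = -4a*b12, M13 - M31 = 4a*b13, M32 - M23 = -4a*b23.
Here tr M = 39/25, so a^2 = (1 + tr M)/4 = 16/25 and a = ±4/5. Taking a = 4/5: M21 - M12 = 0, M13 - M31 = 0, M32 - M23 = -48/25, giving b12 = 0, b13 = 0, b23 = 3/5, i.e. R = 4/5 + 3/5*e23.
Its e23 coefficient is already positive.
Answer: 4/5 + 3/5*e23. Sheet selection: the two-to-one cover makes ±R indistinguishable at the matrix level (trace 39/25), so uniqueness comes from the required sign on e23.


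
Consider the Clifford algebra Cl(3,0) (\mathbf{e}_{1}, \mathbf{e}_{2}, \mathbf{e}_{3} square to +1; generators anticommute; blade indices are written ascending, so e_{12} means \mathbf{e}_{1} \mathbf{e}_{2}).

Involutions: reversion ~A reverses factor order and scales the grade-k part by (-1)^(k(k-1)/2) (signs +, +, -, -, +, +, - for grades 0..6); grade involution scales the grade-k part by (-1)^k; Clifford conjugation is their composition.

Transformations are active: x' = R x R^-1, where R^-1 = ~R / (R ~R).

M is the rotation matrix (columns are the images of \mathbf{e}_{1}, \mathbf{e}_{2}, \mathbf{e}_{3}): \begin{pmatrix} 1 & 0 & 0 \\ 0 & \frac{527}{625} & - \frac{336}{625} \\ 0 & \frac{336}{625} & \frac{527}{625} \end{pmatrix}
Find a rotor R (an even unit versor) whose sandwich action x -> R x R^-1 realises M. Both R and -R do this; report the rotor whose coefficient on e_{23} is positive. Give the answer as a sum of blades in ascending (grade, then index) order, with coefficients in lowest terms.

Method: write R = a + b12*e_{12} + b13*e_{13} + b23*e_{23} with a^2 + b12^2 + b13^2 + b23^2 = 1 (so R^-1 = ~R). Expanding the columns R e_j ~R gives tr M = 4a^2 - 1 and, from the antisymmetric part, M21 - M12 = -4a*b12, M13 - M31 = 4a*b13, M32 - M23 = -4a*b23.
Here tr M = \frac{1679}{625}, so a^2 = (1 + tr M)/4 = \frac{576}{625} and a = ±\frac{24}{25}. Taking a = \frac{24}{25}: M21 - M12 = 0, M13 - M31 = 0, M32 - M23 = \frac{672}{625}, giving b12 = 0, b13 = 0, b23 = -\frac{7}{25}, i.e. R = \frac{24}{25} - \frac{7}{25} e_{23}.
Its e_{23} coefficient is negative, so report the other preimage -R.
Answer: -\frac{24}{25} + \frac{7}{25} e_{23}. Key observation: the double cover Spin(3) -> SO(3) sends R and -R to the same matrix (trace \frac{1679}{625} here), so the stated sign of the e_{23} coefficient is what selects one sheet.


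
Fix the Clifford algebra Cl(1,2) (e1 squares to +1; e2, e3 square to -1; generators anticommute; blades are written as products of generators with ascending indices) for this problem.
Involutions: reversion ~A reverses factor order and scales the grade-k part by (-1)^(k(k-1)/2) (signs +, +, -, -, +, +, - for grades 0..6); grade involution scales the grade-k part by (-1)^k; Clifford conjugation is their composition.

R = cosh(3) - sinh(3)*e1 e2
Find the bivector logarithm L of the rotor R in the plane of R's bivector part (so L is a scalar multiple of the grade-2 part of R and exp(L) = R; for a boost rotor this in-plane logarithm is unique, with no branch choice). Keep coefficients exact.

The scalar part of R is cosh(3), which determines |rapidity| via cosh; the sign lives in the bivector part, and pairing them (bivector part over sinh of the rapidity = the plane) gives the unique in-plane L = rapidity * plane.
Concretely: cosh(rapidity) = cosh(3) gives rapidity = ±3, and since rapidity/sinh(rapidity) is even the sign is immaterial: L = (rapidity/sinh(rapidity)) * <R>_2 = (3/sinh(3)) * <R>_2.
Answer: -3*e1 e2


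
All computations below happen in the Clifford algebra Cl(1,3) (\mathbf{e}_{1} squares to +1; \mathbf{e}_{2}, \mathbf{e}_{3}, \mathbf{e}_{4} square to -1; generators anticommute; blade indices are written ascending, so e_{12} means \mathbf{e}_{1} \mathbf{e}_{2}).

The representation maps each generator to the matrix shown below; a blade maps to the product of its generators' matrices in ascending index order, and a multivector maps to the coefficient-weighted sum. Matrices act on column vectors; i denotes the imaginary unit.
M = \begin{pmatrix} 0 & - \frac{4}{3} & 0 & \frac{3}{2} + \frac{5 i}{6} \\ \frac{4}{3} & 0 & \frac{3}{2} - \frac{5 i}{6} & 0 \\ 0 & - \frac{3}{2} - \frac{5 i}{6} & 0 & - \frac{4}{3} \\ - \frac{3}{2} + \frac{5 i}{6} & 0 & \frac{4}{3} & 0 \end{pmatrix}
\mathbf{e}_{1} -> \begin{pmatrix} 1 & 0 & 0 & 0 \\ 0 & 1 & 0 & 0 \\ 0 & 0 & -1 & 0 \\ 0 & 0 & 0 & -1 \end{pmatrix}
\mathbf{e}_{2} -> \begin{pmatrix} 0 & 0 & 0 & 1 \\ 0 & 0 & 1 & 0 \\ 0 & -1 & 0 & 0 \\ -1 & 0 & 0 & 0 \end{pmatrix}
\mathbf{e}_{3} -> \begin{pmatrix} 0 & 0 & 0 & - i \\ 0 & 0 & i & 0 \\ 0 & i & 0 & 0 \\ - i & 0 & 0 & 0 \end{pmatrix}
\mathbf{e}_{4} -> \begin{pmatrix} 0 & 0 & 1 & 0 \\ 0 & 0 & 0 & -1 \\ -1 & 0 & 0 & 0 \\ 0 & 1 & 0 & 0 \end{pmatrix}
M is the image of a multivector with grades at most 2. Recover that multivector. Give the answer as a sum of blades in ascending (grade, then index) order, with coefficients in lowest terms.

Method: the blade images are trace-orthogonal — tr(rho(e_A) rho(e_B)^-1) = 4 if A = B and 0 otherwise — and rho(e_A)^-1 = (e_A)^2 * rho(e_A) with (e_A)^2 = +1 or -1, so the coefficient of e_A in the preimage is (e_A)^2 * tr(M rho(e_A))/4.
Nonzero projections over blades of grade <= 2: e_{2}: (e_{2})^2 = -1, tr(M rho(e_{2})) = -6, coefficient \frac{3}{2}; e_{3}: (e_{3})^2 = -1, tr(M rho(e_{3})) = \frac{10}{3}, coefficient -\frac{5}{6}; e_{24}: (e_{24})^2 = -1, tr(M rho(e_{24})) = \frac{16}{3}, coefficient -\frac{4}{3}. Every other blade of grade <= 2 projects to 0.
Answer: \frac{3}{2} e_{2} - \frac{5}{6} e_{3} - \frac{4}{3} e_{24}


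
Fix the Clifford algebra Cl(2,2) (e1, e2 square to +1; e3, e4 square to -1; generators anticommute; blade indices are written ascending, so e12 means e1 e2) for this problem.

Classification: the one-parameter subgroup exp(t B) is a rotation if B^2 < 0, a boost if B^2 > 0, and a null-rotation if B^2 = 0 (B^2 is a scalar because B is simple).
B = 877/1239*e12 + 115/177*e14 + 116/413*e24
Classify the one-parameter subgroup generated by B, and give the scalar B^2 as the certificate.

B^2 term by term: the squares give (877/1239)^2*(e12)^2 + (115/177)^2*(e14)^2 + (116/413)^2*(e24)^2 = 769129/1535121*(-1) + 13225/31329*(+1) + 13456/170569*(+1) = 0 (each basis 2-blade squares to minus the product of its generators' squares); cross terms between blades sharing an index anticommute and cancel. So B^2 = 0.
Answer: null-rotation, certificate B^2 = 0. Key observation: B^2 = 0 is a conjugation invariant, so its sign decides the class regardless of the surface form of B.


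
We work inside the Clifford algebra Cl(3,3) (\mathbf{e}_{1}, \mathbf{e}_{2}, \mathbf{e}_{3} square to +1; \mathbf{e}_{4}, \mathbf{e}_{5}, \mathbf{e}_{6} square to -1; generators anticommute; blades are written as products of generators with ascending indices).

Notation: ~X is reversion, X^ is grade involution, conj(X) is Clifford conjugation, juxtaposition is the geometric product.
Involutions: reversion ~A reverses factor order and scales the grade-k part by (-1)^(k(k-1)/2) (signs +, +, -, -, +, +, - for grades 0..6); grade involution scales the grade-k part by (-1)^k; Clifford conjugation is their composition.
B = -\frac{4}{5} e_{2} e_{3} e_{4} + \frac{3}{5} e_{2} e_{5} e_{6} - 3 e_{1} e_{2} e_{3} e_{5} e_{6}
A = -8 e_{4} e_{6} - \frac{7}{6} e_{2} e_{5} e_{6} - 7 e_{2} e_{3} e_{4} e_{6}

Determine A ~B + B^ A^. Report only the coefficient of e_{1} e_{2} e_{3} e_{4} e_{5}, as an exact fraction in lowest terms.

first term: -\frac{7}{10} + \frac{28}{5} e_{6} + \frac{7}{2} e_{1} e_{3} - 21 e_{1} e_{4} e_{5} - \frac{32}{5} e_{2} e_{3} e_{6} + \frac{24}{5} e_{2} e_{4} e_{5} - \frac{21}{5} e_{3} e_{4} e_{5} - \frac{14}{15} e_{3} e_{4} e_{5} e_{6} + 24 e_{1} e_{2} e_{3} e_{4} e_{5}
second term: \frac{7}{10} - \frac{28}{5} e_{6} + \frac{7}{2} e_{1} e_{3} - 21 e_{1} e_{4} e_{5} + \frac{32}{5} e_{2} e_{3} e_{6} - \frac{24}{5} e_{2} e_{4} e_{5} - \frac{21}{5} e_{3} e_{4} e_{5} + \frac{14}{15} e_{3} e_{4} e_{5} e_{6} + 24 e_{1} e_{2} e_{3} e_{4} e_{5}
Answer: 48
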